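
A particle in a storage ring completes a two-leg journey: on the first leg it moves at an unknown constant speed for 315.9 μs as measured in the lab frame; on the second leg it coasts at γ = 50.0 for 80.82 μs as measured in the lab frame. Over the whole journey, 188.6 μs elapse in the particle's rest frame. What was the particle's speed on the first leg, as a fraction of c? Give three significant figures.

Leg 1: speed unknown; τ_1 = 315.9/γ_1.
Leg 2: γ = 50.0; τ_2 = 80.82/50.00 = 1.616 μs.
Total proper time: τ_1 + 1.616 = 188.6, so τ_1 = 188.6 − 1.616 = 187.0 μs.
γ_1 = 315.9/187.0 = 1.689; β = √(1 − 1/γ²) = √0.6496.

β = 0.806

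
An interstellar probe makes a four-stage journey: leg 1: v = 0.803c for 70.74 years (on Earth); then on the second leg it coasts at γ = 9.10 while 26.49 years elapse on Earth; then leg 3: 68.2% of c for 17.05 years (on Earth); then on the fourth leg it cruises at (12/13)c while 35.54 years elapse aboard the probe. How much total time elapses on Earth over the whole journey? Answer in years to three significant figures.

Leg 1: 70.74 years is already measured on Earth.
Leg 2: 26.49 years is already measured on Earth.
Leg 3: 17.05 years is already measured on Earth.
Leg 4: γ = 1/√(1 − (12/13)²) = 13/5 = 2.600; Δt_4 = 2.600 × 35.54 = 92.40 years.
Total: 70.74 + 26.49 + 17.05 + 92.40 years.

Δt = 207 years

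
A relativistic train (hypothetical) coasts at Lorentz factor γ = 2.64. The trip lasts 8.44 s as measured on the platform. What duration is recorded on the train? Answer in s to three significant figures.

τ = 3.20 s

γ = 2.64
The interval measured on the platform is the dilated one; the clock on the train measures the proper time τ = Δt/γ = 8.44/2.640 s.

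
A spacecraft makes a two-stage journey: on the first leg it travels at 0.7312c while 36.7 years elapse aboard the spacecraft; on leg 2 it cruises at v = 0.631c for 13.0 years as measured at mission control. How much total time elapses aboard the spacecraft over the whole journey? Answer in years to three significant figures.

τ = 46.8 years

Leg 1: 36.7 years is already measured aboard the spacecraft.
Leg 2: γ = 1/√(1 − 0.631²) = 1/√0.6018 = 1.289; τ_2 = 13.0/1.289 = 10.09 years.
Total: 36.70 + 10.09 years.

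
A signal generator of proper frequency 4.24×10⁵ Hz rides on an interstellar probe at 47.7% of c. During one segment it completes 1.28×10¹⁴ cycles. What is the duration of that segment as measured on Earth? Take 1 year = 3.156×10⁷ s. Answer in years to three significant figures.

Δt = 10.9 years

β = 0.477; γ = 1/√(1 − 0.477²) = 1/√0.7725 = 1.138
Proper time for N cycles: τ = N/f = 1.28×10¹⁴/(4.24×10⁵) = 3.019×10⁸ s = 9.565 years.
Lab-frame duration Δt = γτ = 1.138 × 9.565 = 10.88 years.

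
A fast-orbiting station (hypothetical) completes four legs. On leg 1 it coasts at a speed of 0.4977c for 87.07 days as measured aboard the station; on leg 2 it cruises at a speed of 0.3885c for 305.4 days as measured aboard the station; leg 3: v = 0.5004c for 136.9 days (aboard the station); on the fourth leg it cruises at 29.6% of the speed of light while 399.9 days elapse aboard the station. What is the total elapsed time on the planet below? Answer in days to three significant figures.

Leg 1: γ = 1/√(1 − 0.4977²) = 1/√0.7523 = 1.153; Δt_1 = 1.153 × 87.07 = 100.4 days.
Leg 2: γ = 1/√(1 − 0.3885²) = 1/√0.8491 = 1.085; Δt_2 = 1.085 × 305.4 = 331.4 days.
Leg 3: γ = 1/√(1 − 0.5004²) = 1/√0.7496 = 1.155; Δt_3 = 1.155 × 136.9 = 158.1 days.
Leg 4: β = 0.296; γ = 1/√(1 − 0.296²) = 1/√0.9124 = 1.047; Δt_4 = 1.047 × 399.9 = 418.7 days.
Total: 100.4 + 331.4 + 158.1 + 418.7 days.

Δt = 1010 days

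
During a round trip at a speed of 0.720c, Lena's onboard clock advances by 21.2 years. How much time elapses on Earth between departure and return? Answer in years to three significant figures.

γ = 1/√(1 − 0.720²) = 1/√0.4816 = 1.441
Earth-frame duration is the dilated interval: Δt = γτ = 1.441 × 21.2 years.

Δt = 30.5 years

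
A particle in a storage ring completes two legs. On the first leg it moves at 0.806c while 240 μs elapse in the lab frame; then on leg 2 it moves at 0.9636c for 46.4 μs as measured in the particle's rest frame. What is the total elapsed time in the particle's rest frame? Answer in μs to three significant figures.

Leg 1: γ = 1/√(1 − 0.806²) = 1/√0.3504 = 1.689; τ_1 = 240/1.689 = 142.1 μs.
Leg 2: 46.4 μs is already measured in the particle's rest frame.
Total: 142.1 + 46.40 μs.

τ = 188 μs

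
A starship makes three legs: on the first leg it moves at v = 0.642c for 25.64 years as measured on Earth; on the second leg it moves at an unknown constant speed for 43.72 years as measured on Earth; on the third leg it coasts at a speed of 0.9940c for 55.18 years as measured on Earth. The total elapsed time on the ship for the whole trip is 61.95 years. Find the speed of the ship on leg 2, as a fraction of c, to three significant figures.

Leg 1: γ = 1/√(1 − 0.642²) = 1/√0.5878 = 1.304; τ_1 = 25.64/1.304 = 19.66 years.
Leg 2: speed unknown; τ_2 = 43.72/γ_2.
Leg 3: γ = 1/√(1 − 0.9940²) = 1/√0.01196 = 9.142; τ_3 = 55.18/9.142 = 6.036 years.
Total proper time: 19.66 + τ_2 + 6.036 = 61.95, so τ_2 = 61.95 − 25.69 = 36.26 years.
γ_2 = 43.72/36.26 = 1.206; β = √(1 − 1/γ²) = √0.3123.

β = 0.559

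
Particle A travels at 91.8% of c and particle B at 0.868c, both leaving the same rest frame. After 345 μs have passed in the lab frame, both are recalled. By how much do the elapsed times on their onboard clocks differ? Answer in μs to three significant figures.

A: β = 0.918; γ = 1/√(1 − 0.918²) = 1/√0.1573 = 2.522; τ_A = 345/2.522 = 136.8 μs.
B: γ = 1/√(1 − 0.868²) = 1/√0.2466 = 2.014; τ_B = 345/2.014 = 171.3 μs.

|τ_A − τ_B| = 34.5 μs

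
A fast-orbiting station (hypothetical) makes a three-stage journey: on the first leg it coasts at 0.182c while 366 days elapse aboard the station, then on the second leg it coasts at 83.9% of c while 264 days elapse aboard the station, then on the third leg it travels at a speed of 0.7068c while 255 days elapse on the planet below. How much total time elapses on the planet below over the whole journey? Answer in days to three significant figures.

Δt = 1110 days

Leg 1: γ = 1/√(1 − 0.182²) = 1/√0.9669 = 1.017; Δt_1 = 1.017 × 366 = 372.2 days.
Leg 2: β = 0.839; γ = 1/√(1 − 0.839²) = 1/√0.2961 = 1.838; Δt_2 = 1.838 × 264 = 485.2 days.
Leg 3: 255 days is already measured on the planet below.
Total: 372.2 + 485.2 + 255.0 days.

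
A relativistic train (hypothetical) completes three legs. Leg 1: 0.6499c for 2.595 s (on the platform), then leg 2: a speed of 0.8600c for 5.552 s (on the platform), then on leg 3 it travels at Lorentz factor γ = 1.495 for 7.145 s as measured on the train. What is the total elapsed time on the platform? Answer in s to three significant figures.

Leg 1: 2.595 s is already measured on the platform.
Leg 2: 5.552 s is already measured on the platform.
Leg 3: γ = 1.495; Δt_3 = 1.495 × 7.145 = 10.68 s.
Total: 2.595 + 5.552 + 10.68 s.

Δt = 18.8 s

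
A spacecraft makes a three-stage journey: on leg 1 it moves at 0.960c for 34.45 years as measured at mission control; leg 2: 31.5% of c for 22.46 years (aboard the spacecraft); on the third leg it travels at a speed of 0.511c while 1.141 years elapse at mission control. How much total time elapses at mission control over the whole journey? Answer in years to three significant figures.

Δt = 59.3 years

Leg 1: 34.45 years is already measured at mission control.
Leg 2: β = 0.315; γ = 1/√(1 − 0.315²) = 1/√0.9008 = 1.054; Δt_2 = 1.054 × 22.46 = 23.66 years.
Leg 3: 1.141 years is already measured at mission control.
Total: 34.45 + 23.66 + 1.141 years.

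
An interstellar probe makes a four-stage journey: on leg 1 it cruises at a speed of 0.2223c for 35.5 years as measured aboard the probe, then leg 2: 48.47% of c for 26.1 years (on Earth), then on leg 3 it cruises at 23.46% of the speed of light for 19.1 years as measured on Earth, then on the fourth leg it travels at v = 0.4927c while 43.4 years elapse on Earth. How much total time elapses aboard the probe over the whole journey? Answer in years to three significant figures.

Leg 1: 35.5 years is already measured aboard the probe.
Leg 2: β = 0.4847; γ = 1/√(1 − 0.4847²) = 1/√0.7651 = 1.143; τ_2 = 26.1/1.143 = 22.83 years.
Leg 3: β = 0.2346; γ = 1/√(1 − 0.2346²) = 1/√0.9450 = 1.029; τ_3 = 19.1/1.029 = 18.57 years.
Leg 4: γ = 1/√(1 − 0.4927²) = 1/√0.7572 = 1.149; τ_4 = 43.4/1.149 = 37.77 years.
Total: 35.50 + 22.83 + 18.57 + 37.77 years.

τ = 115 years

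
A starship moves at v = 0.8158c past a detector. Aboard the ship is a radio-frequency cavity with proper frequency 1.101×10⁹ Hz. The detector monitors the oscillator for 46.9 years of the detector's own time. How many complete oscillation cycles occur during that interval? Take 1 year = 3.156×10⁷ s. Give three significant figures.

N = 9.42×10¹⁷

γ = 1/√(1 − 0.8158²) = 1/√0.3345 = 1.729
During 46.9 years of lab time, the oscillator's proper time advances by τ = Δt/γ = 46.9/1.729 = 27.12 years = 8.560×10⁸ s.
N = f × τ = 1.101×10⁹ × 8.560×10⁸ = 9.425×10¹⁷.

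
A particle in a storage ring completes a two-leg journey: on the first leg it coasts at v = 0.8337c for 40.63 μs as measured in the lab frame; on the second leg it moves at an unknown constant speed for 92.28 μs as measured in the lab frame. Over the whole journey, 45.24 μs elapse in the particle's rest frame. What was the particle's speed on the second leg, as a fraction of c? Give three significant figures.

β = 0.969

Leg 1: γ = 1/√(1 − 0.8337²) = 1/√0.3049 = 1.811; τ_1 = 40.63/1.811 = 22.44 μs.
Leg 2: speed unknown; τ_2 = 92.28/γ_2.
Total proper time: 22.44 + τ_2 = 45.24, so τ_2 = 45.24 − 22.44 = 22.80 μs.
γ_2 = 92.28/22.80 = 4.047; β = √(1 − 1/γ²) = √0.9389.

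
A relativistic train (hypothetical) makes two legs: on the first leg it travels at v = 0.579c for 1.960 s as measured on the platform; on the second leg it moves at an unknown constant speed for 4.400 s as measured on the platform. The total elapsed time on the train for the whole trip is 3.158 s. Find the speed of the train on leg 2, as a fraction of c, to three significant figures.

β = 0.935

Leg 1: γ = 1/√(1 − 0.579²) = 1/√0.6648 = 1.227; τ_1 = 1.960/1.227 = 1.598 s.
Leg 2: speed unknown; τ_2 = 4.400/γ_2.
Total proper time: 1.598 + τ_2 = 3.158, so τ_2 = 3.158 − 1.598 = 1.560 s.
γ_2 = 4.400/1.560 = 2.821; β = √(1 − 1/γ²) = √0.8743.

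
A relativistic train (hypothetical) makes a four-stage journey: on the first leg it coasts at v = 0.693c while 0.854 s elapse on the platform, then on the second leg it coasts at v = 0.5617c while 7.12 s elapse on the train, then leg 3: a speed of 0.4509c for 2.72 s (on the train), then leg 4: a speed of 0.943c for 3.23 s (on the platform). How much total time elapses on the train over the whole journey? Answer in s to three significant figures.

τ = 11.5 s

Leg 1: γ = 1/√(1 − 0.693²) = 1/√0.5198 = 1.387; τ_1 = 0.854/1.387 = 0.6157 s.
Leg 2: 7.12 s is already measured on the train.
Leg 3: 2.72 s is already measured on the train.
Leg 4: γ = 1/√(1 − 0.943²) = 1/√0.1108 = 3.005; τ_4 = 3.23/3.005 = 1.075 s.
Total: 0.6157 + 7.120 + 2.720 + 1.075 s.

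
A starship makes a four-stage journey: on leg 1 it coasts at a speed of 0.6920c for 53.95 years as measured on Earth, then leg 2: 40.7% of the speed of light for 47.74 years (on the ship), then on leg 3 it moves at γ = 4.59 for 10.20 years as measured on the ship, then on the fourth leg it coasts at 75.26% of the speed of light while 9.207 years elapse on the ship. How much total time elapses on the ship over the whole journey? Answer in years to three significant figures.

Leg 1: γ = 1/√(1 − 0.6920²) = 1/√0.5211 = 1.385; τ_1 = 53.95/1.385 = 38.95 years.
Leg 2: 47.74 years is already measured on the ship.
Leg 3: 10.20 years is already measured on the ship.
Leg 4: 9.207 years is already measured on the ship.
Total: 38.95 + 47.74 + 10.20 + 9.207 years.

τ = 106 years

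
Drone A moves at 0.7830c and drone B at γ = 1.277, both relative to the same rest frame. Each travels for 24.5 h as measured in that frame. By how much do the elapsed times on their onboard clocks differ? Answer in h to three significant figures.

A: γ = 1/√(1 − 0.7830²) = 1/√0.3869 = 1.608; τ_A = 24.5/1.608 = 15.24 h.
B: γ = 1.277; τ_B = 24.5/1.277 = 19.19 h.

|τ_A − τ_B| = 3.95 h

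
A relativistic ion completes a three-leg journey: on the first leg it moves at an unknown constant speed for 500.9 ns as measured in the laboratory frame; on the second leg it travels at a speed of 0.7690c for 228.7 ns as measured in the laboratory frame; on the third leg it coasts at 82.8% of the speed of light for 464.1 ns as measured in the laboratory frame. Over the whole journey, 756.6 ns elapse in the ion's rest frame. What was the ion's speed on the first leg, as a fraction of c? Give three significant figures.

Leg 1: speed unknown; τ_1 = 500.9/γ_1.
Leg 2: γ = 1/√(1 − 0.7690²) = 1/√0.4086 = 1.564; τ_2 = 228.7/1.564 = 146.2 ns.
Leg 3: β = 0.828; γ = 1/√(1 − 0.828²) = 1/√0.3144 = 1.783; τ_3 = 464.1/1.783 = 260.2 ns.
Total proper time: τ_1 + 146.2 + 260.2 = 756.6, so τ_1 = 756.6 − 406.4 = 350.2 ns.
γ_1 = 500.9/350.2 = 1.430; β = √(1 − 1/γ²) = √0.5113.

β = 0.715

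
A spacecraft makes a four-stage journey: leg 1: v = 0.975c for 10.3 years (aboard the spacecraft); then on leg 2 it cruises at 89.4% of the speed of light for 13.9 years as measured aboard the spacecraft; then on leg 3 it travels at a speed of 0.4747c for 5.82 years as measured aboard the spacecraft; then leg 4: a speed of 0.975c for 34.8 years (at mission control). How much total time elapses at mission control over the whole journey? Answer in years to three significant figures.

Δt = 119 years

Leg 1: γ = 1/√(1 − 0.975²) = 1/√0.04938 = 4.500; Δt_1 = 4.500 × 10.3 = 46.35 years.
Leg 2: β = 0.894; γ = 1/√(1 − 0.894²) = 1/√0.2008 = 2.232; Δt_2 = 2.232 × 13.9 = 31.02 years.
Leg 3: γ = 1/√(1 − 0.4747²) = 1/√0.7747 = 1.136; Δt_3 = 1.136 × 5.82 = 6.613 years.
Leg 4: 34.8 years is already measured at mission control.
Total: 46.35 + 31.02 + 6.613 + 34.80 years.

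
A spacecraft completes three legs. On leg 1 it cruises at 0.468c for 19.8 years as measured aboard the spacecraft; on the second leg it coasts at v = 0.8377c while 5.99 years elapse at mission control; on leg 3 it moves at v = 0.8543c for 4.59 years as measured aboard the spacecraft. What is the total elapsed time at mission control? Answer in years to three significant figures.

Leg 1: γ = 1/√(1 − 0.468²) = 1/√0.7810 = 1.132; Δt_1 = 1.132 × 19.8 = 22.41 years.
Leg 2: 5.99 years is already measured at mission control.
Leg 3: γ = 1/√(1 − 0.8543²) = 1/√0.2702 = 1.924; Δt_3 = 1.924 × 4.59 = 8.831 years.
Total: 22.41 + 5.990 + 8.831 years.

Δt = 37.2 years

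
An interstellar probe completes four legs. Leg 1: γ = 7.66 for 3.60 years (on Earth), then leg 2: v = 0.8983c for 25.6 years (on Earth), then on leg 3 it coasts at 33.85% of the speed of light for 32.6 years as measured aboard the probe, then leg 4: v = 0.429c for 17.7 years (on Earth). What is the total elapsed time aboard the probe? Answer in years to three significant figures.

Leg 1: γ = 7.66; τ_1 = 3.60/7.660 = 0.4700 years.
Leg 2: γ = 1/√(1 − 0.8983²) = 1/√0.1931 = 2.276; τ_2 = 25.6/2.276 = 11.25 years.
Leg 3: 32.6 years is already measured aboard the probe.
Leg 4: γ = 1/√(1 − 0.429²) = 1/√0.8160 = 1.107; τ_4 = 17.7/1.107 = 15.99 years.
Total: 0.4700 + 11.25 + 32.60 + 15.99 years.

τ = 60.3 years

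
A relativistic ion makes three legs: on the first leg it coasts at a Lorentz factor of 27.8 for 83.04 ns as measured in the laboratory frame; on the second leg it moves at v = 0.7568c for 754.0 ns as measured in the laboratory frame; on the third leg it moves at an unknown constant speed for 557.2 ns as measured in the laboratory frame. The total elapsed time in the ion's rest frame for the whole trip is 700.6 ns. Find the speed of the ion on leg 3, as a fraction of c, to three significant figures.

Leg 1: γ = 27.8; τ_1 = 83.04/27.80 = 2.987 ns.
Leg 2: γ = 1/√(1 − 0.7568²) = 1/√0.4273 = 1.530; τ_2 = 754.0/1.530 = 492.8 ns.
Leg 3: speed unknown; τ_3 = 557.2/γ_3.
Total proper time: 2.987 + 492.8 + τ_3 = 700.6, so τ_3 = 700.6 − 495.8 = 204.8 ns.
γ_3 = 557.2/204.8 = 2.721; β = √(1 − 1/γ²) = √0.8650.

β = 0.930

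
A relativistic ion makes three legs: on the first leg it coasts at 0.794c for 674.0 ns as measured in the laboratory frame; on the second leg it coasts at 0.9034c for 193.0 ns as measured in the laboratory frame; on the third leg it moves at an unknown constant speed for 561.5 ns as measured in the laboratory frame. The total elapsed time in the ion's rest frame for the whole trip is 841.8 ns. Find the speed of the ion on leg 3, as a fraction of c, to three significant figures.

Leg 1: γ = 1/√(1 − 0.794²) = 1/√0.3696 = 1.645; τ_1 = 674.0/1.645 = 409.7 ns.
Leg 2: γ = 1/√(1 − 0.9034²) = 1/√0.1839 = 2.332; τ_2 = 193.0/2.332 = 82.76 ns.
Leg 3: speed unknown; τ_3 = 561.5/γ_3.
Total proper time: 409.7 + 82.76 + τ_3 = 841.8, so τ_3 = 841.8 − 492.5 = 349.3 ns.
γ_3 = 561.5/349.3 = 1.607; β = √(1 − 1/γ²) = √0.6130.

β = 0.783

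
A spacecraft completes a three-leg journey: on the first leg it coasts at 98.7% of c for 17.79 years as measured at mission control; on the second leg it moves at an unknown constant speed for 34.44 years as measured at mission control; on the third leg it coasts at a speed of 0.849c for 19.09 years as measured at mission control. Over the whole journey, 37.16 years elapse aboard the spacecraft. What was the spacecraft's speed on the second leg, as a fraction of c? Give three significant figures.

β = 0.711

Leg 1: β = 0.987; γ = 1/√(1 − 0.987²) = 1/√0.02583 = 6.222; τ_1 = 17.79/6.222 = 2.859 years.
Leg 2: speed unknown; τ_2 = 34.44/γ_2.
Leg 3: γ = 1/√(1 − 0.849²) = 1/√0.2792 = 1.893; τ_3 = 19.09/1.893 = 10.09 years.
Total proper time: 2.859 + τ_2 + 10.09 = 37.16, so τ_2 = 37.16 − 12.95 = 24.21 years.
γ_2 = 34.44/24.21 = 1.422; β = √(1 − 1/γ²) = √0.5057.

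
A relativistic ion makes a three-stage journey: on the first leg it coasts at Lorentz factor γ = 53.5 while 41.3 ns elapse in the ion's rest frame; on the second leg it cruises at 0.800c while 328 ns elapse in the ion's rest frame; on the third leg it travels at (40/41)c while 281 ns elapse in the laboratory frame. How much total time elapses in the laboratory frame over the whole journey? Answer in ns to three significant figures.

Leg 1: γ = 53.5; Δt_1 = 53.50 × 41.3 = 2210 ns.
Leg 2: γ = 1/√(1 − 0.800²) = 5/3 ≈ 1.667; Δt_2 = 1.667 × 328 = 546.7 ns.
Leg 3: 281 ns is already measured in the laboratory frame.
Total: 2210 + 546.7 + 281.0 ns.

Δt = 3040 ns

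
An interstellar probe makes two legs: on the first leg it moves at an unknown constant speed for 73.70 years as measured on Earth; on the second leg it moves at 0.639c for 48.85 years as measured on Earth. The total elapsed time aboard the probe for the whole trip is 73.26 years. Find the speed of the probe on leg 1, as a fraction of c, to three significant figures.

β = 0.875

Leg 1: speed unknown; τ_1 = 73.70/γ_1.
Leg 2: γ = 1/√(1 − 0.639²) = 1/√0.5917 = 1.300; τ_2 = 48.85/1.300 = 37.58 years.
Total proper time: τ_1 + 37.58 = 73.26, so τ_1 = 73.26 − 37.58 = 35.68 years.
γ_1 = 73.70/35.68 = 2.065; β = √(1 − 1/γ²) = √0.7656.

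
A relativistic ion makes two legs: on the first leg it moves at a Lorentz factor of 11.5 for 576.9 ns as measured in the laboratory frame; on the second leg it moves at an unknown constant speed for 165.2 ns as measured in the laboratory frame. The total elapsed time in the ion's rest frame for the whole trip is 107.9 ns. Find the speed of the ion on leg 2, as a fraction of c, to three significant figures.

Leg 1: γ = 11.5; τ_1 = 576.9/11.50 = 50.17 ns.
Leg 2: speed unknown; τ_2 = 165.2/γ_2.
Total proper time: 50.17 + τ_2 = 107.9, so τ_2 = 107.9 − 50.17 = 57.73 ns.
γ_2 = 165.2/57.73 = 2.861; β = √(1 − 1/γ²) = √0.8779.

β = 0.937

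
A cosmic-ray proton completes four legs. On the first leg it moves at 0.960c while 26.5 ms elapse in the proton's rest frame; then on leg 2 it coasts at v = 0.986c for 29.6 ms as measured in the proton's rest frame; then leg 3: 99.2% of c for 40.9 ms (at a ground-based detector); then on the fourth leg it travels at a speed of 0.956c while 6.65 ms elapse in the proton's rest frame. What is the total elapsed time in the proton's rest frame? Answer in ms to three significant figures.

τ = 67.9 ms

Leg 1: 26.5 ms is already measured in the proton's rest frame.
Leg 2: 29.6 ms is already measured in the proton's rest frame.
Leg 3: β = 0.992; γ = 1/√(1 − 0.992²) = 1/√0.01594 = 7.922; τ_3 = 40.9/7.922 = 5.163 ms.
Leg 4: 6.65 ms is already measured in the proton's rest frame.
Total: 26.50 + 29.60 + 5.163 + 6.650 ms.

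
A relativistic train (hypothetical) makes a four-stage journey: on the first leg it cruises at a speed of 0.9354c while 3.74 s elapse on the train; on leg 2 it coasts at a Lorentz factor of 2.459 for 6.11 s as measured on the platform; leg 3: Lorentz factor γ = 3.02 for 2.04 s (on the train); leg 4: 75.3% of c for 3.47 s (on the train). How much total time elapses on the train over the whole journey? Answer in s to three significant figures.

Leg 1: 3.74 s is already measured on the train.
Leg 2: γ = 2.459; τ_2 = 6.11/2.459 = 2.485 s.
Leg 3: 2.04 s is already measured on the train.
Leg 4: 3.47 s is already measured on the train.
Total: 3.740 + 2.485 + 2.040 + 3.470 s.

τ = 11.7 s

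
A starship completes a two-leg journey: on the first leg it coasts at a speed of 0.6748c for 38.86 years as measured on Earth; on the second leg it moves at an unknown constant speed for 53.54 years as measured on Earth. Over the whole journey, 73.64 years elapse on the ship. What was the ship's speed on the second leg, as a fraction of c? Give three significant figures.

β = 0.543

Leg 1: γ = 1/√(1 − 0.6748²) = 1/√0.5446 = 1.355; τ_1 = 38.86/1.355 = 28.68 years.
Leg 2: speed unknown; τ_2 = 53.54/γ_2.
Total proper time: 28.68 + τ_2 = 73.64, so τ_2 = 73.64 − 28.68 = 44.96 years.
γ_2 = 53.54/44.96 = 1.191; β = √(1 − 1/γ²) = √0.2948.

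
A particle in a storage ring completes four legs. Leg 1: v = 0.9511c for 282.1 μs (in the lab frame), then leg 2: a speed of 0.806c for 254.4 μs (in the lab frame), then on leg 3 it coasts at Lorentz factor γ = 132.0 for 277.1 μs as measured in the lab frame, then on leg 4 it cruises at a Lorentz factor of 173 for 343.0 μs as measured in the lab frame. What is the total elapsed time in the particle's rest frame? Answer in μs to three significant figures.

Leg 1: γ = 1/√(1 − 0.9511²) = 1/√0.09541 = 3.237; τ_1 = 282.1/3.237 = 87.14 μs.
Leg 2: γ = 1/√(1 − 0.806²) = 1/√0.3504 = 1.689; τ_2 = 254.4/1.689 = 150.6 μs.
Leg 3: γ = 132.0; τ_3 = 277.1/132.0 = 2.099 μs.
Leg 4: γ = 173; τ_4 = 343.0/173.0 = 1.983 μs.
Total: 87.14 + 150.6 + 2.099 + 1.983 μs.

τ = 242 μs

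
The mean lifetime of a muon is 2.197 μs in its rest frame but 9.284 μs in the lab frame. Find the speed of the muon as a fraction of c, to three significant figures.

γ = Δt/τ₀ = 9.284/2.197 = 4.226
β = √(1 − 1/γ²) = √(1 − 0.05600) = √0.9440

v = 0.972c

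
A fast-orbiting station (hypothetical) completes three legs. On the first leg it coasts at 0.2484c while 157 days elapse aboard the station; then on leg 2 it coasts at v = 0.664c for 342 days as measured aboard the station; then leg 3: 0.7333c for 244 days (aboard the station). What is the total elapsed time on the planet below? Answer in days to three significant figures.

Δt = 978 days

Leg 1: γ = 1/√(1 − 0.2484²) = 1/√0.9383 = 1.032; Δt_1 = 1.032 × 157 = 162.1 days.
Leg 2: γ = 1/√(1 − 0.664²) = 1/√0.5591 = 1.337; Δt_2 = 1.337 × 342 = 457.4 days.
Leg 3: γ = 1/√(1 − 0.7333²) = 1/√0.4623 = 1.471; Δt_3 = 1.471 × 244 = 358.9 days.
Total: 162.1 + 457.4 + 358.9 days.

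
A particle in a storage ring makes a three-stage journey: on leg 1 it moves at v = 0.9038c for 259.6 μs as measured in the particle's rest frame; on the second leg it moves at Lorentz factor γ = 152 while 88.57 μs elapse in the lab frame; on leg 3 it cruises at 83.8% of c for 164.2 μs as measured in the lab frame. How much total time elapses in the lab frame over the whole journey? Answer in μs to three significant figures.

Δt = 859 μs

Leg 1: γ = 1/√(1 − 0.9038²) = 1/√0.1831 = 2.337; Δt_1 = 2.337 × 259.6 = 606.6 μs.
Leg 2: 88.57 μs is already measured in the lab frame.
Leg 3: 164.2 μs is already measured in the lab frame.
Total: 606.6 + 88.57 + 164.2 μs.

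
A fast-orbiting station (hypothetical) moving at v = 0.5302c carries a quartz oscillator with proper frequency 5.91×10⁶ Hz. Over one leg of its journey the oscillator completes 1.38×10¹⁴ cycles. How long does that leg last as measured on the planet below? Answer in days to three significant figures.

γ = 1/√(1 − 0.5302²) = 1/√0.7189 = 1.179
Proper time for N cycles: τ = N/f = 1.38×10¹⁴/(5.91×10⁶) = 2.335×10⁷ s = 270.3 days.
Lab-frame duration Δt = γτ = 1.179 × 270.3 = 318.7 days.

Δt = 319 days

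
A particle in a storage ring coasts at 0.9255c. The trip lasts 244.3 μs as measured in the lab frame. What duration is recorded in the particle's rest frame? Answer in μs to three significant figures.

γ = 1/√(1 − 0.9255²) = 1/√0.1434 = 2.640
The interval measured in the lab frame is the dilated one; the clock in the particle's rest frame measures the proper time τ = Δt/γ = 244.3/2.640 μs.

τ = 92.5 μs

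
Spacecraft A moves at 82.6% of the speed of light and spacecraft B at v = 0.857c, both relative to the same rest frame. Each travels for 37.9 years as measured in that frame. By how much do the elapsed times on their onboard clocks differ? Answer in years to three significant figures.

A: β = 0.826; γ = 1/√(1 − 0.826²) = 1/√0.3177 = 1.774; τ_A = 37.9/1.774 = 21.36 years.
B: γ = 1/√(1 − 0.857²) = 1/√0.2656 = 1.941; τ_B = 37.9/1.941 = 19.53 years.

|τ_A − τ_B| = 1.83 years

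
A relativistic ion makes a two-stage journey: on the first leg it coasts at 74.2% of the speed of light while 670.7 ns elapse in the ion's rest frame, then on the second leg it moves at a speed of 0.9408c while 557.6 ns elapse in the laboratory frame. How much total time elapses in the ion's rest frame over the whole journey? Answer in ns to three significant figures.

Leg 1: 670.7 ns is already measured in the ion's rest frame.
Leg 2: γ = 1/√(1 − 0.9408²) = 1/√0.1149 = 2.950; τ_2 = 557.6/2.950 = 189.0 ns.
Total: 670.7 + 189.0 ns.

τ = 860 ns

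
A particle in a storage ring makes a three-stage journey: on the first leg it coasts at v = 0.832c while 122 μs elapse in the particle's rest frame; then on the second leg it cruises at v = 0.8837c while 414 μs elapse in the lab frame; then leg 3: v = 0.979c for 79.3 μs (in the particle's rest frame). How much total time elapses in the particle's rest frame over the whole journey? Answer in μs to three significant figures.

Leg 1: 122 μs is already measured in the particle's rest frame.
Leg 2: γ = 1/√(1 − 0.8837²) = 1/√0.2191 = 2.137; τ_2 = 414/2.137 = 193.8 μs.
Leg 3: 79.3 μs is already measured in the particle's rest frame.
Total: 122.0 + 193.8 + 79.30 μs.

τ = 395 μs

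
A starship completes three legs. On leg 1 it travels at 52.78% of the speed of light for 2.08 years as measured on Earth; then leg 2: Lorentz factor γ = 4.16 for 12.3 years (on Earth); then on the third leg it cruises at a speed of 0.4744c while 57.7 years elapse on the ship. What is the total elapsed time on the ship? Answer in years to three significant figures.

τ = 62.4 years

Leg 1: β = 0.5278; γ = 1/√(1 − 0.5278²) = 1/√0.7214 = 1.177; τ_1 = 2.08/1.177 = 1.767 years.
Leg 2: γ = 4.16; τ_2 = 12.3/4.160 = 2.957 years.
Leg 3: 57.7 years is already measured on the ship.
Total: 1.767 + 2.957 + 57.70 years.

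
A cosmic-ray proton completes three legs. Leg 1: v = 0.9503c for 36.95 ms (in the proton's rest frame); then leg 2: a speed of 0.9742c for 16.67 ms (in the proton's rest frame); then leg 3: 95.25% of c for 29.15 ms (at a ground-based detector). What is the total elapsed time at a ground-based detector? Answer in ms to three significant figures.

Δt = 222 ms

Leg 1: γ = 1/√(1 − 0.9503²) = 1/√0.09693 = 3.212; Δt_1 = 3.212 × 36.95 = 118.7 ms.
Leg 2: γ = 1/√(1 − 0.9742²) = 1/√0.05093 = 4.431; Δt_2 = 4.431 × 16.67 = 73.86 ms.
Leg 3: 29.15 ms is already measured at a ground-based detector.
Total: 118.7 + 73.86 + 29.15 ms.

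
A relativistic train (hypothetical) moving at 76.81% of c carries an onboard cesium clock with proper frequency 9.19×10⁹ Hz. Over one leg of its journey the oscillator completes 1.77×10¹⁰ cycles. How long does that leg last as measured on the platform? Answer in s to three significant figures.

β = 0.7681; γ = 1/√(1 − 0.7681²) = 1/√0.4100 = 1.562
Proper time for N cycles: τ = N/f = 1.77×10¹⁰/(9.19×10⁹) = 1.926×10⁰ s = 1.926 s.
Lab-frame duration Δt = γτ = 1.562 × 1.926 = 3.008 s.

Δt = 3.01 s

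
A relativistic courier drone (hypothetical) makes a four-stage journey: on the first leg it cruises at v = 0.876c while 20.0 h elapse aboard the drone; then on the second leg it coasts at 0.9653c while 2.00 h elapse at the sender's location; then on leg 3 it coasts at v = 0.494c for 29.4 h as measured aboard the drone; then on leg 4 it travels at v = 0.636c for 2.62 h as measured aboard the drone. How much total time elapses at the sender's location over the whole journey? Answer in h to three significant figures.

Δt = 80.7 h

Leg 1: γ = 1/√(1 − 0.876²) = 1/√0.2326 = 2.073; Δt_1 = 2.073 × 20.0 = 41.47 h.
Leg 2: 2.00 h is already measured at the sender's location.
Leg 3: γ = 1/√(1 − 0.494²) = 1/√0.7560 = 1.150; Δt_3 = 1.150 × 29.4 = 33.81 h.
Leg 4: γ = 1/√(1 − 0.636²) = 1/√0.5955 = 1.296; Δt_4 = 1.296 × 2.62 = 3.395 h.
Total: 41.47 + 2.000 + 33.81 + 3.395 h.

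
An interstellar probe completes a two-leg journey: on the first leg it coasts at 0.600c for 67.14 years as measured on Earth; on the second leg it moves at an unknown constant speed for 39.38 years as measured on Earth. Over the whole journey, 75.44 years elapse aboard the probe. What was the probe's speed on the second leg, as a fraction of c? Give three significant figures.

β = 0.834

Leg 1: γ = 1/√(1 − 0.600²) = 5/4 = 1.250; τ_1 = 67.14/1.250 = 53.71 years.
Leg 2: speed unknown; τ_2 = 39.38/γ_2.
Total proper time: 53.71 + τ_2 = 75.44, so τ_2 = 75.44 − 53.71 = 21.73 years.
γ_2 = 39.38/21.73 = 1.812; β = √(1 − 1/γ²) = √0.6956.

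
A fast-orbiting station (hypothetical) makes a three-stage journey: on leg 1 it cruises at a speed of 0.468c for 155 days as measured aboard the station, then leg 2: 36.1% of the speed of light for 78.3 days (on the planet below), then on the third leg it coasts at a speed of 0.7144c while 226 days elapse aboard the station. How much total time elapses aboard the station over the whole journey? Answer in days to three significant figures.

Leg 1: 155 days is already measured aboard the station.
Leg 2: β = 0.361; γ = 1/√(1 − 0.361²) = 1/√0.8697 = 1.072; τ_2 = 78.3/1.072 = 73.02 days.
Leg 3: 226 days is already measured aboard the station.
Total: 155.0 + 73.02 + 226.0 days.

τ = 454 days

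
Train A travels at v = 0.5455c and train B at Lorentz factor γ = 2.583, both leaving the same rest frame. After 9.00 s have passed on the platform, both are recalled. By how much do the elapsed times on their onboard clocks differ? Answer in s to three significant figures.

|τ_A − τ_B| = 4.06 s

A: γ = 1/√(1 − 0.5455²) = 1/√0.7024 = 1.193; τ_A = 9.00/1.193 = 7.543 s.
B: γ = 2.583; τ_B = 9.00/2.583 = 3.484 s.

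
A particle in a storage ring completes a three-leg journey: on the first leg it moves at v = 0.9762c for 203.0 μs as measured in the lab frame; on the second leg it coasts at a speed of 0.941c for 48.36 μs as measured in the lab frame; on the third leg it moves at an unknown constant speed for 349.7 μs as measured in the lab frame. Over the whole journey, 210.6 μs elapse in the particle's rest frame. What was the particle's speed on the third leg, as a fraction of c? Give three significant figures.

β = 0.903

Leg 1: γ = 1/√(1 − 0.9762²) = 1/√0.04703 = 4.611; τ_1 = 203.0/4.611 = 44.03 μs.
Leg 2: γ = 1/√(1 − 0.941²) = 1/√0.1145 = 2.955; τ_2 = 48.36/2.955 = 16.37 μs.
Leg 3: speed unknown; τ_3 = 349.7/γ_3.
Total proper time: 44.03 + 16.37 + τ_3 = 210.6, so τ_3 = 210.6 − 60.39 = 150.2 μs.
γ_3 = 349.7/150.2 = 2.328; β = √(1 − 1/γ²) = √0.8155.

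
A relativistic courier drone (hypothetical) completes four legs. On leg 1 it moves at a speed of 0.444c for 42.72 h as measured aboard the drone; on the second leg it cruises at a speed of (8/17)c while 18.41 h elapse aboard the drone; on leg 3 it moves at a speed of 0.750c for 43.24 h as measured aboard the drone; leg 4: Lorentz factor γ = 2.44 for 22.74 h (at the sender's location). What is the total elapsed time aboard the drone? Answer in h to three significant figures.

τ = 114 h

Leg 1: 42.72 h is already measured aboard the drone.
Leg 2: 18.41 h is already measured aboard the drone.
Leg 3: 43.24 h is already measured aboard the drone.
Leg 4: γ = 2.44; τ_4 = 22.74/2.440 = 9.320 h.
Total: 42.72 + 18.41 + 43.24 + 9.320 h.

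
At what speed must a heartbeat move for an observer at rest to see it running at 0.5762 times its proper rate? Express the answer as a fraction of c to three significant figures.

Rate ratio = 1/γ, so γ = 1/0.5762 = 1.736.
β = √(1 − 1/γ²) = √(1 − 0.5762²) = √0.6680

β = 0.817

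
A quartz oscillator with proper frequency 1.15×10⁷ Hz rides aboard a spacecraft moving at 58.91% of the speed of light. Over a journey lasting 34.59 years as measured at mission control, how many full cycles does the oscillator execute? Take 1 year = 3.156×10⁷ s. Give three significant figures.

N = 1.01×10¹⁶

β = 0.5891; γ = 1/√(1 − 0.5891²) = 1/√0.6530 = 1.238
The oscillator's own cycle count is N = f × τ where τ is the proper time aboard the spacecraft. τ = Δt/γ = 34.59/1.238 = 27.95 years = 8.821×10⁸ s.
N = 1.15×10⁷ × 8.821×10⁸ = 1.014×10¹⁶.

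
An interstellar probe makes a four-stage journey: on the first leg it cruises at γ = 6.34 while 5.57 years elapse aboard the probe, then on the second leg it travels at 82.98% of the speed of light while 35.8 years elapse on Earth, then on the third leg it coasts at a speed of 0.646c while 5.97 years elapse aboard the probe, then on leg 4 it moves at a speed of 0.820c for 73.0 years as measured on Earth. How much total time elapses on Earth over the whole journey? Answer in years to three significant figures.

Leg 1: γ = 6.34; Δt_1 = 6.340 × 5.57 = 35.31 years.
Leg 2: 35.8 years is already measured on Earth.
Leg 3: γ = 1/√(1 − 0.646²) = 1/√0.5827 = 1.310; Δt_3 = 1.310 × 5.97 = 7.821 years.
Leg 4: 73.0 years is already measured on Earth.
Total: 35.31 + 35.80 + 7.821 + 73.00 years.

Δt = 152 years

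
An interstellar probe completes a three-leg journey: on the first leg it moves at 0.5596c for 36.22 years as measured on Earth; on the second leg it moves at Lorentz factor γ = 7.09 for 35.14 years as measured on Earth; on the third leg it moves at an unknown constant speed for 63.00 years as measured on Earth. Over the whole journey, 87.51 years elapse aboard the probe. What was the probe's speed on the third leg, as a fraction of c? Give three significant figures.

Leg 1: γ = 1/√(1 − 0.5596²) = 1/√0.6868 = 1.207; τ_1 = 36.22/1.207 = 30.02 years.
Leg 2: γ = 7.09; τ_2 = 35.14/7.090 = 4.956 years.
Leg 3: speed unknown; τ_3 = 63.00/γ_3.
Total proper time: 30.02 + 4.956 + τ_3 = 87.51, so τ_3 = 87.51 − 34.97 = 52.54 years.
γ_3 = 63.00/52.54 = 1.199; β = √(1 − 1/γ²) = √0.3046.

β = 0.552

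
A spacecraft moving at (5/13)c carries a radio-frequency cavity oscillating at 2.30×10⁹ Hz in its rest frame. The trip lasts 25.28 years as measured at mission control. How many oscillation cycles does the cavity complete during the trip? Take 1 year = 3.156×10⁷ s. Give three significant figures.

N = 1.69×10¹⁸

γ = 1/√(1 − (5/13)²) = 13/12 ≈ 1.083
The oscillator's own cycle count is N = f × τ where τ is the proper time aboard the spacecraft. τ = Δt/γ = 25.28/1.083 = 23.34 years = 7.365×10⁸ s.
N = 2.30×10⁹ × 7.365×10⁸ = 1.694×10¹⁸.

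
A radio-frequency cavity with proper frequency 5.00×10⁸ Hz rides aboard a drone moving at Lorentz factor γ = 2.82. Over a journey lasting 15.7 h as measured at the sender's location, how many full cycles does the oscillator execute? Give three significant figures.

N = 1.00×10¹³

γ = 2.82
The oscillator's own cycle count is N = f × τ where τ is the proper time aboard the drone. τ = Δt/γ = 15.7/2.820 = 5.567 h = 2.004×10⁴ s.
N = 5.00×10⁸ × 2.004×10⁴ = 1.002×10¹³.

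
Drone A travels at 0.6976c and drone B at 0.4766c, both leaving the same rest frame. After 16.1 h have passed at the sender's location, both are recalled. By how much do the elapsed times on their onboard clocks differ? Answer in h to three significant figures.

A: γ = 1/√(1 − 0.6976²) = 1/√0.5134 = 1.396; τ_A = 16.1/1.396 = 11.54 h.
B: γ = 1/√(1 − 0.4766²) = 1/√0.7729 = 1.138; τ_B = 16.1/1.138 = 14.15 h.

|τ_A − τ_B| = 2.62 h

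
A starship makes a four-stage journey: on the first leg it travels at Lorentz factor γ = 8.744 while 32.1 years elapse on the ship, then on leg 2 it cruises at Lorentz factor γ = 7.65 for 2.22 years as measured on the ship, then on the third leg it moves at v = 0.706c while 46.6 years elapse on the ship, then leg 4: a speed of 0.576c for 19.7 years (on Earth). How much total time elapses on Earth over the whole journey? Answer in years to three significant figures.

Δt = 383 years

Leg 1: γ = 8.744; Δt_1 = 8.744 × 32.1 = 280.7 years.
Leg 2: γ = 7.65; Δt_2 = 7.650 × 2.22 = 16.98 years.
Leg 3: γ = 1/√(1 − 0.706²) = 1/√0.5016 = 1.412; Δt_3 = 1.412 × 46.6 = 65.80 years.
Leg 4: 19.7 years is already measured on Earth.
Total: 280.7 + 16.98 + 65.80 + 19.70 years.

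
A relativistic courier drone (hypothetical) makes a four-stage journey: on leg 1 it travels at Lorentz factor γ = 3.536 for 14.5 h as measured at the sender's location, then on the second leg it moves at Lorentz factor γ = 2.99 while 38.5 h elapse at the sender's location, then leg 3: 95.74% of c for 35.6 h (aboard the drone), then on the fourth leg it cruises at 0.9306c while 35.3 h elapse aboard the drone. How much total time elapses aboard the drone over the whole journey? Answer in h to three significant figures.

τ = 87.9 h

Leg 1: γ = 3.536; τ_1 = 14.5/3.536 = 4.101 h.
Leg 2: γ = 2.99; τ_2 = 38.5/2.990 = 12.88 h.
Leg 3: 35.6 h is already measured aboard the drone.
Leg 4: 35.3 h is already measured aboard the drone.
Total: 4.101 + 12.88 + 35.60 + 35.30 h.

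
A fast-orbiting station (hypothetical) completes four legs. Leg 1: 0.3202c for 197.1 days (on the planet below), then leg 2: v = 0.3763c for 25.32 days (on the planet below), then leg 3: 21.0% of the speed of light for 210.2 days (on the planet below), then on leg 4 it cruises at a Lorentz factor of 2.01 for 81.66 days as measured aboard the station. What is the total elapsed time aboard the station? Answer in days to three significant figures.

τ = 497 days

Leg 1: γ = 1/√(1 − 0.3202²) = 1/√0.8975 = 1.056; τ_1 = 197.1/1.056 = 186.7 days.
Leg 2: γ = 1/√(1 − 0.3763²) = 1/√0.8584 = 1.079; τ_2 = 25.32/1.079 = 23.46 days.
Leg 3: β = 0.210; γ = 1/√(1 − 0.210²) = 1/√0.9559 = 1.023; τ_3 = 210.2/1.023 = 205.5 days.
Leg 4: 81.66 days is already measured aboard the station.
Total: 186.7 + 23.46 + 205.5 + 81.66 days.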